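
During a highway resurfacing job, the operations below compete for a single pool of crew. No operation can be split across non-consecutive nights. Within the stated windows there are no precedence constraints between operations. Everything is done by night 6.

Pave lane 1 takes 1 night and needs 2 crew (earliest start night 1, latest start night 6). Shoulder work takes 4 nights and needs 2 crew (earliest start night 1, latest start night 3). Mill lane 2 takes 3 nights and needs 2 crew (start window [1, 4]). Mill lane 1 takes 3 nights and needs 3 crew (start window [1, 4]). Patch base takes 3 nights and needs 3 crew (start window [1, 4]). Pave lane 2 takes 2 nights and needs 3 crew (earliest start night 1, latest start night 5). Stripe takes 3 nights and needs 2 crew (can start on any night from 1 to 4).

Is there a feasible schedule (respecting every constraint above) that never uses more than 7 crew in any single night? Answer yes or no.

no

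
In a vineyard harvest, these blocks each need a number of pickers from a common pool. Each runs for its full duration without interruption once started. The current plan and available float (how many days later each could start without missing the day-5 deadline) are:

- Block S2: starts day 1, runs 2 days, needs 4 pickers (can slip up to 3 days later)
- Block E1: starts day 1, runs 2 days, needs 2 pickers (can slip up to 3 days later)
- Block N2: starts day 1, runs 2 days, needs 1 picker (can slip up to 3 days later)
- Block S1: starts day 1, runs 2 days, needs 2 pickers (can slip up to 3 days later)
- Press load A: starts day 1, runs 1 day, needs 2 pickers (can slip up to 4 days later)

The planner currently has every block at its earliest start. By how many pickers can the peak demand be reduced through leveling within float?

Early-start peak: d1:11  d2:9  d3:0  d4:0  d5:0 ⇒ 11.
Leveled (Block S2@1, Block E1@3, Block N2@1, Block S1@3, Press load A@5): d1:5  d2:5  d3:4  d4:4  d5:2 ⇒ 5.
Reduction 11 − 5 = 6.

6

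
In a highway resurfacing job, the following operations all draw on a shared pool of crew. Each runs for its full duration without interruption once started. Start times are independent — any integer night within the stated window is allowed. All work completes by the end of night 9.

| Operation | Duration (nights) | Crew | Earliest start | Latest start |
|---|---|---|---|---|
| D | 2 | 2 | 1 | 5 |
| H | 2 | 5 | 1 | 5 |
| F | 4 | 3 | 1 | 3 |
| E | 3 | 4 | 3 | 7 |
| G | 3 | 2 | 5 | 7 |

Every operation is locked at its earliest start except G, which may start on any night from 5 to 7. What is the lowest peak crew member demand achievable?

10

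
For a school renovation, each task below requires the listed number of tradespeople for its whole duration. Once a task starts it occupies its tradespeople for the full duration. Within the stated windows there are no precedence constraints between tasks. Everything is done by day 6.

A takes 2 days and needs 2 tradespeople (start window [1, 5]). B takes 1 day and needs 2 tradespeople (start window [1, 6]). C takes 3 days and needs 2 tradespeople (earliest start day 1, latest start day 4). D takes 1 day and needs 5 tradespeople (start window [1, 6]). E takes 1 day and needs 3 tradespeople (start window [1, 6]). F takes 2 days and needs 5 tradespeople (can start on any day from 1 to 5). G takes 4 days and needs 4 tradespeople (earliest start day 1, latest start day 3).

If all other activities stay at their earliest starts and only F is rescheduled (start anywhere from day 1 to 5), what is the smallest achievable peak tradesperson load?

18

F@1: d1:23  d2:13  d3:6  d4:4  d5:0  d6:0 → peak 23
F@2: d1:18  d2:13  d3:11  d4:4  d5:0  d6:0 → peak 18
F@3: d1:18  d2:8  d3:11  d4:9  d5:0  d6:0 → peak 18
F@4: d1:18  d2:8  d3:6  d4:9  d5:5  d6:0 → peak 18
F@5: d1:18  d2:8  d3:6  d4:4  d5:5  d6:5 → peak 18
Best is F@2, peak 18.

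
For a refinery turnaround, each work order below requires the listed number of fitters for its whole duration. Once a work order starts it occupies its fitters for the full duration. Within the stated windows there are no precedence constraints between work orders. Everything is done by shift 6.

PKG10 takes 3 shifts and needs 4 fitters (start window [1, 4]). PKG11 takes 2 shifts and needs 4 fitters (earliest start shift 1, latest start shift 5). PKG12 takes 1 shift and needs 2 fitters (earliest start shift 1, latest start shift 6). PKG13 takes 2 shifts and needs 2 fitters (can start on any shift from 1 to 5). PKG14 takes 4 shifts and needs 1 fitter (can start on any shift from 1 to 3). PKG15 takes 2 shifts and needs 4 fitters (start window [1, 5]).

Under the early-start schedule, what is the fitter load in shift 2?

15

At early start, shift 2 has: PKG10, PKG11, PKG13, PKG14, PKG15.
Demand: 4 + 4 + 2 + 1 + 4 = 15.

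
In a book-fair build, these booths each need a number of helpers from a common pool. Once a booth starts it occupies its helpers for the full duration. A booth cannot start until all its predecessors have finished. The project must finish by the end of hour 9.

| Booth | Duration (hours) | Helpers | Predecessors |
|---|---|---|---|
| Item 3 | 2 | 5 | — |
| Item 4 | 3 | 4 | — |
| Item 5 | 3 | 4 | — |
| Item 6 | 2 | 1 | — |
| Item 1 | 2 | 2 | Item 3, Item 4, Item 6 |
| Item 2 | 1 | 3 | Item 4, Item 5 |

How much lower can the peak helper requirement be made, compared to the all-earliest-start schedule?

8

Early-start peak: h1:14  h2:14  h3:8  h4:5  h5:2  h6:0  h7:0  h8:0  h9:0 ⇒ 14.
Leveled (Item 3@1, Item 4@3, Item 5@6, Item 6@1, Item 1@6, Item 2@9): h1:6  h2:6  h3:4  h4:4  h5:4  h6:6  h7:6  h8:4  h9:3 ⇒ 6.
Reduction 14 − 6 = 8.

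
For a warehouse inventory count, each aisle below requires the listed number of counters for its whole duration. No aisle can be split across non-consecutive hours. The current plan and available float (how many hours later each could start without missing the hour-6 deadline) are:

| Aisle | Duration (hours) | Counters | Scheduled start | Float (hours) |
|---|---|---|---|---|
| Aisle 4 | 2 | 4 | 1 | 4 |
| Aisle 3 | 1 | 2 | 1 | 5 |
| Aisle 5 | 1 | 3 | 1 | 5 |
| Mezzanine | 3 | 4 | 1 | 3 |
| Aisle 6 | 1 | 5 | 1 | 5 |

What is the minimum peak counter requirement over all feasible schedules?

Early-start (Aisle 4@1, Aisle 3@1, Aisle 5@1, Mezzanine@1, Aisle 6@1) gives peak 18: h1:18  h2:8  h3:4  h4:0  h5:0  h6:0.
Shift Aisle 5→2, Mezzanine→3, Aisle 6→6.
Schedule Aisle 4@1, Aisle 3@1, Aisle 5@2, Mezzanine@3, Aisle 6@6: h1:6  h2:7  h3:4  h4:4  h5:4  h6:5 — peak 7.

7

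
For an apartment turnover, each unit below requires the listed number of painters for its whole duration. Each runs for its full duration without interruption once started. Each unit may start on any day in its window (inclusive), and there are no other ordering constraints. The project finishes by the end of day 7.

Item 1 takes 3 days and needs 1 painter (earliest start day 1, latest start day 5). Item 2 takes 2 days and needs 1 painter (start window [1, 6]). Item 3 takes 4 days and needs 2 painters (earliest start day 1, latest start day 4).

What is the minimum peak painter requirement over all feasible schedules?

2

Early-start (Item 1@1, Item 2@1, Item 3@1) gives peak 4: d1:4  d2:4  d3:3  d4:2  d5:0  d6:0  d7:0.
Shift Item 3→4.
Schedule Item 1@1, Item 2@1, Item 3@4: d1:2  d2:2  d3:1  d4:2  d5:2  d6:2  d7:2 — peak 2.
Total painter-days = 13 over 7 days ⇒ peak ≥ ⌈13/7⌉ = 2, so 2 is optimal.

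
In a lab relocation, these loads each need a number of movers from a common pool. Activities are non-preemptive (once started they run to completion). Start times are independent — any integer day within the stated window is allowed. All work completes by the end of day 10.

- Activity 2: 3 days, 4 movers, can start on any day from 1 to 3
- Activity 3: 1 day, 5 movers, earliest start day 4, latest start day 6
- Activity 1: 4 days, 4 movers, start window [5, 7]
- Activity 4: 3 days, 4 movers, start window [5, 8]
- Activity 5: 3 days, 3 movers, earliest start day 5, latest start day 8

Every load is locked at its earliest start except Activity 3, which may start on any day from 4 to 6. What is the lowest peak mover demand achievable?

11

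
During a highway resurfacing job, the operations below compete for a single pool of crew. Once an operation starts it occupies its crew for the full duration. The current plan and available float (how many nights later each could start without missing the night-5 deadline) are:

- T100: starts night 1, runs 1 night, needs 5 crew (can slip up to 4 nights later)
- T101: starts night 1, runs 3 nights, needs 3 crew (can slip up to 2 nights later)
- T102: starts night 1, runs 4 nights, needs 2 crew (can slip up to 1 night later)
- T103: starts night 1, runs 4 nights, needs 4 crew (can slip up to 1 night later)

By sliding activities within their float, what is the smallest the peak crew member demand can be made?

9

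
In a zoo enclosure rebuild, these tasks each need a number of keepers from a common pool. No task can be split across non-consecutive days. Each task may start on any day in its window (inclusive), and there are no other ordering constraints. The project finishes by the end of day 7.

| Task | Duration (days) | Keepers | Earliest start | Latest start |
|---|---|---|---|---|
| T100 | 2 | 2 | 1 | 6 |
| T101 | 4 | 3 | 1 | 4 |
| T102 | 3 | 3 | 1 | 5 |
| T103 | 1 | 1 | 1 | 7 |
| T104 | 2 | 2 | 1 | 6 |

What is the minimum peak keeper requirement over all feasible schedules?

5

Early-start (T100@1, T101@1, T102@1, T103@1, T104@1) gives peak 11: d1:11  d2:10  d3:6  d4:3  d5:0  d6:0  d7:0.
Shift T102→5, T103→3, T104→4.
Schedule T100@1, T101@1, T102@5, T103@3, T104@4: d1:5  d2:5  d3:4  d4:5  d5:5  d6:3  d7:3 — peak 5.
Total keeper-days = 30 over 7 days ⇒ peak ≥ ⌈30/7⌉ = 5, so 5 is optimal.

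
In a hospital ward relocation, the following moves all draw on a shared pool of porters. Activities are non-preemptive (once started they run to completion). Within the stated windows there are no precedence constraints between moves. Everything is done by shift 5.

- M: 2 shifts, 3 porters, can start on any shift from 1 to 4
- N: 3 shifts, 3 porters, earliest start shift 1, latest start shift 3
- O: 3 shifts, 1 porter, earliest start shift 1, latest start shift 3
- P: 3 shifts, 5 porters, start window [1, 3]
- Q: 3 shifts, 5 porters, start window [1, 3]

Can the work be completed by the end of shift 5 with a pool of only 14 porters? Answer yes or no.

yes

Schedule M@1, N@1, O@1, P@1, Q@3: s1:12  s2:12  s3:14  s4:5  s5:5 — peak 14 ≤ 14.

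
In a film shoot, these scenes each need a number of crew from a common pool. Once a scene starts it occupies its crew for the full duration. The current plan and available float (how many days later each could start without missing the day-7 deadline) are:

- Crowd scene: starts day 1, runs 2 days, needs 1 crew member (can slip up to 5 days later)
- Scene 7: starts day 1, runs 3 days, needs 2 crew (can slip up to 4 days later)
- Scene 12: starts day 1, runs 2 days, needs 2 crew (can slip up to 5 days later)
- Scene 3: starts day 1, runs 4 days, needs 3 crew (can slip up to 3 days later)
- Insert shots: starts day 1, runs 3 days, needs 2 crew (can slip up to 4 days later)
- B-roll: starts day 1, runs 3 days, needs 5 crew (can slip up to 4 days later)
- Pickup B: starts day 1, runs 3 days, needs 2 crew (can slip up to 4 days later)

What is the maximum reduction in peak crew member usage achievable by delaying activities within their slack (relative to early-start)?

9

Early-start peak: d1:17  d2:17  d3:14  d4:3  d5:0  d6:0  d7:0 ⇒ 17.
Leveled (Crowd scene@1, Scene 7@1, Scene 12@3, Scene 3@4, Insert shots@1, B-roll@5, Pickup B@1): d1:7  d2:7  d3:8  d4:5  d5:8  d6:8  d7:8 ⇒ 8.
Reduction 17 − 8 = 9.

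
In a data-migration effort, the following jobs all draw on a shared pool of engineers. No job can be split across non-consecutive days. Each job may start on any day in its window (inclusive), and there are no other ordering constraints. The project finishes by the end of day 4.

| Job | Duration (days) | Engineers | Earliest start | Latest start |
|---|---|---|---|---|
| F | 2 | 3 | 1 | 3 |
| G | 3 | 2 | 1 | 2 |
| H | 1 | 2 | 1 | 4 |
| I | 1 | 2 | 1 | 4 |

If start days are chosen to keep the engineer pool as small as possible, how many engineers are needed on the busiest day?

5

Early-start (F@1, G@1, H@1, I@1) gives peak 9: d1:9  d2:5  d3:2  d4:0.
Shift H→3, I→4.
Schedule F@1, G@1, H@3, I@4: d1:5  d2:5  d3:4  d4:2 — peak 5.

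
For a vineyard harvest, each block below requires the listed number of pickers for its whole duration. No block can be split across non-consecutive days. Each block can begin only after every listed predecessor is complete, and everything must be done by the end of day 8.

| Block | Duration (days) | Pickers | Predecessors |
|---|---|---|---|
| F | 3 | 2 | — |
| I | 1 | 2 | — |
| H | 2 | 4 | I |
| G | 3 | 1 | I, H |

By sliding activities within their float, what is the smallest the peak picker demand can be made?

4

Early-start (F@1, I@1, H@2, G@4) gives peak 6: d1:4  d2:6  d3:6  d4:1  d5:1  d6:1  d7:0  d8:0.
Shift H→4, G→6.
Schedule F@1, I@1, H@4, G@6: d1:4  d2:2  d3:2  d4:4  d5:4  d6:1  d7:1  d8:1 — peak 4.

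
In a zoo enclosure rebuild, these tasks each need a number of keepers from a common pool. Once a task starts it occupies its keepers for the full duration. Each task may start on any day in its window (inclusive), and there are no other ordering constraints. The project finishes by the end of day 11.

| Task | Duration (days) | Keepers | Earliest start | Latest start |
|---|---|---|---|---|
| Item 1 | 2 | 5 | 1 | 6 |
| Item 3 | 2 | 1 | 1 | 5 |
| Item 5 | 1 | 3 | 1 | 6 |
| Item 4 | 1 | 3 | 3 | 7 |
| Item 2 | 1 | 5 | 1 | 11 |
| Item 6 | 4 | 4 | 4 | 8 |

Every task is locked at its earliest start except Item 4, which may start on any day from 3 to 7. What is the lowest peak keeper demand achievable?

14

Item 4@3: d1:14  d2:6  d3:3  d4:4  d5:4  d6:4  d7:4  d8:0  d9:0  d10:0  d11:0 → peak 14
Item 4@4: d1:14  d2:6  d3:0  d4:7  d5:4  d6:4  d7:4  d8:0  d9:0  d10:0  d11:0 → peak 14
Item 4@5: d1:14  d2:6  d3:0  d4:4  d5:7  d6:4  d7:4  d8:0  d9:0  d10:0  d11:0 → peak 14
Item 4@6: d1:14  d2:6  d3:0  d4:4  d5:4  d6:7  d7:4  d8:0  d9:0  d10:0  d11:0 → peak 14
Item 4@7: d1:14  d2:6  d3:0  d4:4  d5:4  d6:4  d7:7  d8:0  d9:0  d10:0  d11:0 → peak 14
Best is Item 4@3, peak 14.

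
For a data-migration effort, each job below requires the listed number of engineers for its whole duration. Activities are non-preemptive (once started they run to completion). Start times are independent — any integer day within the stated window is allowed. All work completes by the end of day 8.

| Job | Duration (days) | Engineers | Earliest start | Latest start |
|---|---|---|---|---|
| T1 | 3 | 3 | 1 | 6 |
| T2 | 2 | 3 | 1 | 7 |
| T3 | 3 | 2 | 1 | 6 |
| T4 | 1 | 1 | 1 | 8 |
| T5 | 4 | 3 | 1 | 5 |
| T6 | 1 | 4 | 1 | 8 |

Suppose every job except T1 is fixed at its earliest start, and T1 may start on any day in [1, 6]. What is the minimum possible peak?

T1@1: d1:16  d2:11  d3:8  d4:3  d5:0  d6:0  d7:0  d8:0 → peak 16
T1@2: d1:13  d2:11  d3:8  d4:6  d5:0  d6:0  d7:0  d8:0 → peak 13
T1@3: d1:13  d2:8  d3:8  d4:6  d5:3  d6:0  d7:0  d8:0 → peak 13
T1@4: d1:13  d2:8  d3:5  d4:6  d5:3  d6:3  d7:0  d8:0 → peak 13
T1@5: d1:13  d2:8  d3:5  d4:3  d5:3  d6:3  d7:3  d8:0 → peak 13
T1@6: d1:13  d2:8  d3:5  d4:3  d5:0  d6:3  d7:3  d8:3 → peak 13
Best is T1@2, peak 13.

13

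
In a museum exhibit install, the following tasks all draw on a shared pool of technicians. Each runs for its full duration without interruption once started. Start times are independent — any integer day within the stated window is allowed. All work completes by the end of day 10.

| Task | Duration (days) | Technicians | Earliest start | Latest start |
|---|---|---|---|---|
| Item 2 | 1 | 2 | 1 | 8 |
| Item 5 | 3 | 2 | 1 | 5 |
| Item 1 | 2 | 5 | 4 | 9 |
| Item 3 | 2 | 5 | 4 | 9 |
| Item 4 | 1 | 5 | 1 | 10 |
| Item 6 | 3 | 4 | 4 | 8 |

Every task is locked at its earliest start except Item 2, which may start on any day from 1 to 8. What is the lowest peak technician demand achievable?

Item 2@1: d1:9  d2:2  d3:2  d4:14  d5:14  d6:4  d7:0  d8:0  d9:0  d10:0 → peak 14
Item 2@2: d1:7  d2:4  d3:2  d4:14  d5:14  d6:4  d7:0  d8:0  d9:0  d10:0 → peak 14
Item 2@3: d1:7  d2:2  d3:4  d4:14  d5:14  d6:4  d7:0  d8:0  d9:0  d10:0 → peak 14
Item 2@4: d1:7  d2:2  d3:2  d4:16  d5:14  d6:4  d7:0  d8:0  d9:0  d10:0 → peak 16
Item 2@5: d1:7  d2:2  d3:2  d4:14  d5:16  d6:4  d7:0  d8:0  d9:0  d10:0 → peak 16
Item 2@6: d1:7  d2:2  d3:2  d4:14  d5:14  d6:6  d7:0  d8:0  d9:0  d10:0 → peak 14
Item 2@7: d1:7  d2:2  d3:2  d4:14  d5:14  d6:4  d7:2  d8:0  d9:0  d10:0 → peak 14
Item 2@8: d1:7  d2:2  d3:2  d4:14  d5:14  d6:4  d7:0  d8:2  d9:0  d10:0 → peak 14
Best is Item 2@1, peak 14.

14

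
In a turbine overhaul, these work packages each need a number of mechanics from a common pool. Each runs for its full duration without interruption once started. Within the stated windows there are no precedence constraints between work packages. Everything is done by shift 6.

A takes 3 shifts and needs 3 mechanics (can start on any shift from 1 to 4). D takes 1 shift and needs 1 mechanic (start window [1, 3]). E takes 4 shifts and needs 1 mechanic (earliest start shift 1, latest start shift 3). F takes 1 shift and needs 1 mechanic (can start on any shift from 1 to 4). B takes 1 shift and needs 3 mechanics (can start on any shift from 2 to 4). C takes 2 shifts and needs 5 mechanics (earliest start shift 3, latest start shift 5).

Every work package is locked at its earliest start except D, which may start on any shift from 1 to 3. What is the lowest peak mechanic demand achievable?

D@1: s1:6  s2:7  s3:9  s4:6  s5:0  s6:0 → peak 9
D@2: s1:5  s2:8  s3:9  s4:6  s5:0  s6:0 → peak 9
D@3: s1:5  s2:7  s3:10  s4:6  s5:0  s6:0 → peak 10
Best is D@1, peak 9.

9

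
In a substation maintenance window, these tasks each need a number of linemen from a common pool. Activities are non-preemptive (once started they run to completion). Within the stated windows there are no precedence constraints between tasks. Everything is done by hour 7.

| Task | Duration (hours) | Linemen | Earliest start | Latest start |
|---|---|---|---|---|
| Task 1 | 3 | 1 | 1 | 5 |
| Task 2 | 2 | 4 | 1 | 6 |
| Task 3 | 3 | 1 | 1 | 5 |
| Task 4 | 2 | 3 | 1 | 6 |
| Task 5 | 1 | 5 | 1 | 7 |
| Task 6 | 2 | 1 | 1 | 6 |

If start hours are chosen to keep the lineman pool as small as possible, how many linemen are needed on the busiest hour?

Early-start (Task 1@1, Task 2@1, Task 3@1, Task 4@1, Task 5@1, Task 6@1) gives peak 15: h1:15  h2:10  h3:2  h4:0  h5:0  h6:0  h7:0.
Shift Task 3→3, Task 4→3, Task 5→6, Task 6→4.
Schedule Task 1@1, Task 2@1, Task 3@3, Task 4@3, Task 5@6, Task 6@4: h1:5  h2:5  h3:5  h4:5  h5:2  h6:5  h7:0 — peak 5.

5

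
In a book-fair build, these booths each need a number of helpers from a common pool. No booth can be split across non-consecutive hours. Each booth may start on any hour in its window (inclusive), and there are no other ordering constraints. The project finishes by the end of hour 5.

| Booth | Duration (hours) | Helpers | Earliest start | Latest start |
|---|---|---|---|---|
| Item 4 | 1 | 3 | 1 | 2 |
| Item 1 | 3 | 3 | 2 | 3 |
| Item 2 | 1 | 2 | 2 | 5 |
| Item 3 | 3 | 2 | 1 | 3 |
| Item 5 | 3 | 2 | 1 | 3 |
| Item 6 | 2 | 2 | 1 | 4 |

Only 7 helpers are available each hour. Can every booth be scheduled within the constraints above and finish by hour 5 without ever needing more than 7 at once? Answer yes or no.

yes

Schedule Item 4@1, Item 1@2, Item 2@2, Item 3@1, Item 5@3, Item 6@4: h1:5  h2:7  h3:7  h4:7  h5:4 — peak 7 ≤ 7.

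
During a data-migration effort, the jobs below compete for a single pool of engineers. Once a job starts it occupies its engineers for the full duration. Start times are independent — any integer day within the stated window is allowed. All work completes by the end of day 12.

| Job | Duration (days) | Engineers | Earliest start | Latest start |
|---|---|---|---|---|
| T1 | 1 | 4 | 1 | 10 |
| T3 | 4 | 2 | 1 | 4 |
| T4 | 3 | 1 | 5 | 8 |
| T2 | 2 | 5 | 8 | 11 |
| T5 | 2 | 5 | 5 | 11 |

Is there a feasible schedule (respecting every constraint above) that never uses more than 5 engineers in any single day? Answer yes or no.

Schedule T1@1, T3@2, T4@5, T2@8, T5@10: d1:4  d2:2  d3:2  d4:2  d5:3  d6:1  d7:1  d8:5  d9:5  d10:5  d11:5  d12:0 — peak 5 ≤ 5.

yes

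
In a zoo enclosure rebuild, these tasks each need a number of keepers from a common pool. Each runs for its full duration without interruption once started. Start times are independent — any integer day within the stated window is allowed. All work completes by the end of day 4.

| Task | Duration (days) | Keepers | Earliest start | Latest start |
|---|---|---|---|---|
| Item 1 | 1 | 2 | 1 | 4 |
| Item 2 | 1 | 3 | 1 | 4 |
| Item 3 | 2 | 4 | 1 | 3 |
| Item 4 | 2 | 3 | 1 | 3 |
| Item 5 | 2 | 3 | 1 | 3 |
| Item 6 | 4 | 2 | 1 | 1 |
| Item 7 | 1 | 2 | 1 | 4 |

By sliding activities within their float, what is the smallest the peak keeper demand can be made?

9

Early-start (Item 1@1, Item 2@1, Item 3@1, Item 4@1, Item 5@1, Item 6@1, Item 7@1) gives peak 19: d1:19  d2:12  d3:2  d4:2.
Shift Item 2→2, Item 3→3, Item 5→3.
Schedule Item 1@1, Item 2@2, Item 3@3, Item 4@1, Item 5@3, Item 6@1, Item 7@1: d1:9  d2:8  d3:9  d4:9 — peak 9.
Total keeper-days = 35 over 4 days ⇒ peak ≥ ⌈35/4⌉ = 9, so 9 is optimal.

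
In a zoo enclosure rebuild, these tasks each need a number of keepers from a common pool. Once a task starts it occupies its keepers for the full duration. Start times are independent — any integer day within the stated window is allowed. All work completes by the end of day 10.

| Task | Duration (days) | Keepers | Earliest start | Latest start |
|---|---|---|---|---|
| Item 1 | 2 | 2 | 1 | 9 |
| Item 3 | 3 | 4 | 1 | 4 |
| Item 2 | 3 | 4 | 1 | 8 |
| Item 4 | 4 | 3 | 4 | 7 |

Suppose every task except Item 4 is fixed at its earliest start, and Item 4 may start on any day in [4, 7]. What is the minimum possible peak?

10

Item 4@4: d1:10  d2:10  d3:8  d4:3  d5:3  d6:3  d7:3  d8:0  d9:0  d10:0 → peak 10
Item 4@5: d1:10  d2:10  d3:8  d4:0  d5:3  d6:3  d7:3  d8:3  d9:0  d10:0 → peak 10
Item 4@6: d1:10  d2:10  d3:8  d4:0  d5:0  d6:3  d7:3  d8:3  d9:3  d10:0 → peak 10
Item 4@7: d1:10  d2:10  d3:8  d4:0  d5:0  d6:0  d7:3  d8:3  d9:3  d10:3 → peak 10
Best is Item 4@4, peak 10.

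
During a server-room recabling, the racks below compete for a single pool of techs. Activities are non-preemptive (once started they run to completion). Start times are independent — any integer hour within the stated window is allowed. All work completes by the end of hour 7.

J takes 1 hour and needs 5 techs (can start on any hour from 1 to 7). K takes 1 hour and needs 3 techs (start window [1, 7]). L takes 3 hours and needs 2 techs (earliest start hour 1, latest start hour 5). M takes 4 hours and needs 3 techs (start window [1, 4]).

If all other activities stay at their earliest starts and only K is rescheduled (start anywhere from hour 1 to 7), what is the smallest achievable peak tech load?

K@1: h1:13  h2:5  h3:5  h4:3  h5:0  h6:0  h7:0 → peak 13
K@2: h1:10  h2:8  h3:5  h4:3  h5:0  h6:0  h7:0 → peak 10
K@3: h1:10  h2:5  h3:8  h4:3  h5:0  h6:0  h7:0 → peak 10
K@4: h1:10  h2:5  h3:5  h4:6  h5:0  h6:0  h7:0 → peak 10
K@5: h1:10  h2:5  h3:5  h4:3  h5:3  h6:0  h7:0 → peak 10
K@6: h1:10  h2:5  h3:5  h4:3  h5:0  h6:3  h7:0 → peak 10
K@7: h1:10  h2:5  h3:5  h4:3  h5:0  h6:0  h7:3 → peak 10
Best is K@2, peak 10.

10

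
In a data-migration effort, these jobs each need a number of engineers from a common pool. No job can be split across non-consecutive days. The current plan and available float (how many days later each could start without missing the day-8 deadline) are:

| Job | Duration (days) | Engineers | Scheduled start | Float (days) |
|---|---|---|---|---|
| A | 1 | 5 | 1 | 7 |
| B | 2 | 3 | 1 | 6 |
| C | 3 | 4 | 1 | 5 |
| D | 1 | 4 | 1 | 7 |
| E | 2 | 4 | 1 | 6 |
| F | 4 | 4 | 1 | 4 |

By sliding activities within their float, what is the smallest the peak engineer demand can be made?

8

Early-start (A@1, B@1, C@1, D@1, E@1, F@1) gives peak 24: d1:24  d2:15  d3:8  d4:4  d5:0  d6:0  d7:0  d8:0.
Shift C→2, D→3, E→4, F→5.
Schedule A@1, B@1, C@2, D@3, E@4, F@5: d1:8  d2:7  d3:8  d4:8  d5:8  d6:4  d7:4  d8:4 — peak 8.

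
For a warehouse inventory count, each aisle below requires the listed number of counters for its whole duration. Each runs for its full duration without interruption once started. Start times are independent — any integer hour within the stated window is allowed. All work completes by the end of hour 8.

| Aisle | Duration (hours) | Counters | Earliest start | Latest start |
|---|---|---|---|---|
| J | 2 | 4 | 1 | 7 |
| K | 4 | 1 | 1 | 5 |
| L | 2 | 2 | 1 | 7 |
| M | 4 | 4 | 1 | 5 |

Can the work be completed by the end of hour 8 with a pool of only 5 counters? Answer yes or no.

Schedule J@1, K@1, L@3, M@5: h1:5  h2:5  h3:3  h4:3  h5:4  h6:4  h7:4  h8:4 — peak 5 ≤ 5.

yes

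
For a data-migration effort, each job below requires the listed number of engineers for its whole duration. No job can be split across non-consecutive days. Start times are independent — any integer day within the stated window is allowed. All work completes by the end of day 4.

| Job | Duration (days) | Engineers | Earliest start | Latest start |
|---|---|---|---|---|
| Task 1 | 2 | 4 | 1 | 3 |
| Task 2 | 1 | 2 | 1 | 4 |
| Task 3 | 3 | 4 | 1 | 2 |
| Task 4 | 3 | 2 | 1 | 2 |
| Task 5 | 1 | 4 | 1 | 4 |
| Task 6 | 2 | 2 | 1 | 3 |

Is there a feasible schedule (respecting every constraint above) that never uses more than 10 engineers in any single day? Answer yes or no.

Schedule Task 1@1, Task 2@1, Task 3@1, Task 4@2, Task 5@4, Task 6@3: d1:10  d2:10  d3:8  d4:8 — peak 10 ≤ 10.

yes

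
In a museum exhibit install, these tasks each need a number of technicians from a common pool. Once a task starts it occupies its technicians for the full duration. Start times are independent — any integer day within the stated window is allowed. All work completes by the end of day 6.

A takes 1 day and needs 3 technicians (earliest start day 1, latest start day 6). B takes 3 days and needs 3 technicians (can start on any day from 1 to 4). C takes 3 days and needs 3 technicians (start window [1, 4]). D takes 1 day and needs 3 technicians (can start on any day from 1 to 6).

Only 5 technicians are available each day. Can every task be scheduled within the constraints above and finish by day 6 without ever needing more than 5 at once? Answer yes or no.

no

The minimum achievable peak is 6; 5 < 6, so no feasible schedule stays within the cap.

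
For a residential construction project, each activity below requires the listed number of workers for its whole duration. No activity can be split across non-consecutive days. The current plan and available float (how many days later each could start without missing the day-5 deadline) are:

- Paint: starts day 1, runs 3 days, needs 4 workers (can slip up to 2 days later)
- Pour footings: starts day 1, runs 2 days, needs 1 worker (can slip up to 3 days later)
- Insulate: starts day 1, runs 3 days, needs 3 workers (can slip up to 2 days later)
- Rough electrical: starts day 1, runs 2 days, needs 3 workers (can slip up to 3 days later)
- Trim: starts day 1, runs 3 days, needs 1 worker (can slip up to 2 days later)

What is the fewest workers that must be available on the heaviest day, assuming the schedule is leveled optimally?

Early-start (Paint@1, Pour footings@1, Insulate@1, Rough electrical@1, Trim@1) gives peak 12: d1:12  d2:12  d3:8  d4:0  d5:0.
Shift Rough electrical→4, Trim→3.
Schedule Paint@1, Pour footings@1, Insulate@1, Rough electrical@4, Trim@3: d1:8  d2:8  d3:8  d4:4  d5:4 — peak 8.

8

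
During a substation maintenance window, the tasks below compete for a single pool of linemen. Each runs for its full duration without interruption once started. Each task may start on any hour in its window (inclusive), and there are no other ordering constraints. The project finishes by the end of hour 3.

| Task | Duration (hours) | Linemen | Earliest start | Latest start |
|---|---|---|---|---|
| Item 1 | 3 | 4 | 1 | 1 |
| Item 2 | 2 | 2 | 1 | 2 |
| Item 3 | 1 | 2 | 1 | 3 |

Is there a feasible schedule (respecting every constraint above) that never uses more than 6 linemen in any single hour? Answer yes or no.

yes

Schedule Item 1@1, Item 2@1, Item 3@3: h1:6  h2:6  h3:6 — peak 6 ≤ 6.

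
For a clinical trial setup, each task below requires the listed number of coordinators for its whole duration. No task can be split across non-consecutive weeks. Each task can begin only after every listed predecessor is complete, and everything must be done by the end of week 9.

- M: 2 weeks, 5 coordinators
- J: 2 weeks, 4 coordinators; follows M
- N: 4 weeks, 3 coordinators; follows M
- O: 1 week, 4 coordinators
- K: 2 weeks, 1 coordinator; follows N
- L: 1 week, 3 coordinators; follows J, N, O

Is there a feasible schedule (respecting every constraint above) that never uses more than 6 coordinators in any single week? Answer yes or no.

no

The minimum achievable peak is 7; 6 < 7, so no feasible schedule stays within the cap.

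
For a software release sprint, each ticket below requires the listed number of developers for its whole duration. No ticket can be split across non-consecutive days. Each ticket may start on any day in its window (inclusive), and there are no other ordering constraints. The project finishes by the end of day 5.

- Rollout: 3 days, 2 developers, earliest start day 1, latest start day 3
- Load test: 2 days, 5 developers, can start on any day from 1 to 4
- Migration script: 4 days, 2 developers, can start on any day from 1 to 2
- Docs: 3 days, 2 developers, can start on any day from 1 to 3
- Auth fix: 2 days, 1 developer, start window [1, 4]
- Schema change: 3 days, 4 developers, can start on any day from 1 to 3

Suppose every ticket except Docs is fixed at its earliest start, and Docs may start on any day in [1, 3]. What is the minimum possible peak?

Docs@1: d1:16  d2:16  d3:10  d4:2  d5:0 → peak 16
Docs@2: d1:14  d2:16  d3:10  d4:4  d5:0 → peak 16
Docs@3: d1:14  d2:14  d3:10  d4:4  d5:2 → peak 14
Best is Docs@3, peak 14.

14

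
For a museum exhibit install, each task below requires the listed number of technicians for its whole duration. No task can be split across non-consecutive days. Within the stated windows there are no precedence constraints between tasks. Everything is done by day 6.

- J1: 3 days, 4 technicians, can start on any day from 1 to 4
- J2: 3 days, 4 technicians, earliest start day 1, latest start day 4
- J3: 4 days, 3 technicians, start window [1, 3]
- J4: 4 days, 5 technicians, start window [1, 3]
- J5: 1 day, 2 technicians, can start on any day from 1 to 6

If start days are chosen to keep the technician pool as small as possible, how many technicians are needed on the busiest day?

Early-start (J1@1, J2@1, J3@1, J4@1, J5@1) gives peak 18: d1:18  d2:16  d3:16  d4:8  d5:0  d6:0.
Shift J2→4, J5→5.
Schedule J1@1, J2@4, J3@1, J4@1, J5@5: d1:12  d2:12  d3:12  d4:12  d5:6  d6:4 — peak 12.

12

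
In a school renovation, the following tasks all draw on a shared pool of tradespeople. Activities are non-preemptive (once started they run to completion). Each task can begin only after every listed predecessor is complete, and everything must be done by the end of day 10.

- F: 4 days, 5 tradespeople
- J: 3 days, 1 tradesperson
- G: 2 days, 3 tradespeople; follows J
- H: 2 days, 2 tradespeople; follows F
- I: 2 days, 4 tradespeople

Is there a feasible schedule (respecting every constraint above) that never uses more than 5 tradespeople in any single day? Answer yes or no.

yes

Schedule F@1, J@5, G@8, H@7, I@5: d1:5  d2:5  d3:5  d4:5  d5:5  d6:5  d7:3  d8:5  d9:3  d10:0 — peak 5 ≤ 5.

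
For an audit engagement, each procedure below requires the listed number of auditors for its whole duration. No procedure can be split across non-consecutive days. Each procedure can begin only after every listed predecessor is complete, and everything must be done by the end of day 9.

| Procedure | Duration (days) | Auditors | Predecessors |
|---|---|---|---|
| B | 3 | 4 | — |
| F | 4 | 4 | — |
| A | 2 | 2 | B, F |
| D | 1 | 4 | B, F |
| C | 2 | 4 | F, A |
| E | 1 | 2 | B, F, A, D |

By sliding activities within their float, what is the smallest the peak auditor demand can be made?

Schedule B@1, F@1, A@5, D@5, C@7, E@7: d1:8  d2:8  d3:8  d4:4  d5:6  d6:2  d7:6  d8:4  d9:0 — peak 8.

8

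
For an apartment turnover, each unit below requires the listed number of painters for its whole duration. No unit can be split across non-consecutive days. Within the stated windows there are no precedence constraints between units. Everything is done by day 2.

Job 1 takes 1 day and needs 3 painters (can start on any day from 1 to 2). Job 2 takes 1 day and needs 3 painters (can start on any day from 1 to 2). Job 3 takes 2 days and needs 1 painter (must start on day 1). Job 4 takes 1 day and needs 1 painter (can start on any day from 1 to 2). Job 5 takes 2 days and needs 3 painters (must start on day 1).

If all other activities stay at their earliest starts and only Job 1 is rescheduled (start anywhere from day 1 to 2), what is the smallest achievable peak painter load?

8

Job 1@1: d1:11  d2:4 → peak 11
Job 1@2: d1:8  d2:7 → peak 8
Best is Job 1@2, peak 8.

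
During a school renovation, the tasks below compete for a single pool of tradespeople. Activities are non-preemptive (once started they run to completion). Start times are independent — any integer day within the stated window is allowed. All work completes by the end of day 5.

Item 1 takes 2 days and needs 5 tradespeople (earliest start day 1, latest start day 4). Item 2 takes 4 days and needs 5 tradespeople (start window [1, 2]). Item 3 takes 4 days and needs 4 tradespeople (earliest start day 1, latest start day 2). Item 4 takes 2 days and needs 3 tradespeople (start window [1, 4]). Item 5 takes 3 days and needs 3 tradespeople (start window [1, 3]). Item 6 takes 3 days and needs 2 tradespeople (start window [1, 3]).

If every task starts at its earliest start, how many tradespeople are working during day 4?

At early start, day 4 has: Item 2, Item 3.
Demand: 5 + 4 = 9.

9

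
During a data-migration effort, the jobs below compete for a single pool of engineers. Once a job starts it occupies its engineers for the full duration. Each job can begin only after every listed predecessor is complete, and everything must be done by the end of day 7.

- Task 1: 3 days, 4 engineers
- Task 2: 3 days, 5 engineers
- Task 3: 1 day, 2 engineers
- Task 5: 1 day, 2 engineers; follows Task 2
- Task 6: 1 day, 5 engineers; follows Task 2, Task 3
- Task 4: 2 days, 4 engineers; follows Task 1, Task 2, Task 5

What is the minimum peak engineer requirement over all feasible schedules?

9

Early-start (Task 1@1, Task 2@1, Task 3@1, Task 5@4, Task 6@4, Task 4@5) gives peak 11: d1:11  d2:9  d3:9  d4:7  d5:4  d6:4  d7:0.
Shift Task 3→4, Task 6→5.
Schedule Task 1@1, Task 2@1, Task 3@4, Task 5@4, Task 6@5, Task 4@5: d1:9  d2:9  d3:9  d4:4  d5:9  d6:4  d7:0 — peak 9.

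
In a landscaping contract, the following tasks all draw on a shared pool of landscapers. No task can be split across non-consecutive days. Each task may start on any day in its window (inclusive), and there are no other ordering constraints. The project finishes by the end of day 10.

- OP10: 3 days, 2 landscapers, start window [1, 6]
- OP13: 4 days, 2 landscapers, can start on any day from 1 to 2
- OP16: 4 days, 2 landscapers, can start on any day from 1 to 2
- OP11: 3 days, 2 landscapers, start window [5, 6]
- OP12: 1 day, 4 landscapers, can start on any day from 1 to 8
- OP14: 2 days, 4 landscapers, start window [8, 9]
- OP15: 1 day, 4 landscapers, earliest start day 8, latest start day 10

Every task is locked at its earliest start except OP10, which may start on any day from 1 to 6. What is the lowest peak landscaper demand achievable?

OP10@1: d1:10  d2:6  d3:6  d4:4  d5:2  d6:2  d7:2  d8:8  d9:4  d10:0 → peak 10
OP10@2: d1:8  d2:6  d3:6  d4:6  d5:2  d6:2  d7:2  d8:8  d9:4  d10:0 → peak 8
OP10@3: d1:8  d2:4  d3:6  d4:6  d5:4  d6:2  d7:2  d8:8  d9:4  d10:0 → peak 8
OP10@4: d1:8  d2:4  d3:4  d4:6  d5:4  d6:4  d7:2  d8:8  d9:4  d10:0 → peak 8
OP10@5: d1:8  d2:4  d3:4  d4:4  d5:4  d6:4  d7:4  d8:8  d9:4  d10:0 → peak 8
OP10@6: d1:8  d2:4  d3:4  d4:4  d5:2  d6:4  d7:4  d8:10  d9:4  d10:0 → peak 10
Best is OP10@2, peak 8.

8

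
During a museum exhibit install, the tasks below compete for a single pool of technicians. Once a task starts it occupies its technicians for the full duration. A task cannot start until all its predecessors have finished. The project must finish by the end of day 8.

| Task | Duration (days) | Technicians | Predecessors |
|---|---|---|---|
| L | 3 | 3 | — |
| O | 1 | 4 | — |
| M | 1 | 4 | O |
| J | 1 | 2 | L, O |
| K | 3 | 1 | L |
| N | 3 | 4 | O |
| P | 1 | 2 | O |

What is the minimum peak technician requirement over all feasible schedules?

6

Early-start (L@1, O@1, M@2, J@4, K@4, N@2, P@2) gives peak 13: d1:7  d2:13  d3:7  d4:7  d5:1  d6:1  d7:0  d8:0.
Shift O→4, M→5, J→7, N→6, P→8.
Schedule L@1, O@4, M@5, J@7, K@4, N@6, P@8: d1:3  d2:3  d3:3  d4:5  d5:5  d6:5  d7:6  d8:6 — peak 6.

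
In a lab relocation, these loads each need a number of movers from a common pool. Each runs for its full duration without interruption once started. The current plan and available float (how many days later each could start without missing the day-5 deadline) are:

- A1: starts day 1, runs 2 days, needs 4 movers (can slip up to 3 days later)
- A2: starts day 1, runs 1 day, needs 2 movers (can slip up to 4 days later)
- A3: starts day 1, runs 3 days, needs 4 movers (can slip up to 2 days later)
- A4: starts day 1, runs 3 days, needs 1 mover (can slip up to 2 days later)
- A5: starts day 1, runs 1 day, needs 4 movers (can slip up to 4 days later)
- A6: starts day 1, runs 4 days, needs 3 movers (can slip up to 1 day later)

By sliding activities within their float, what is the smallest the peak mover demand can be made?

Early-start (A1@1, A2@1, A3@1, A4@1, A5@1, A6@1) gives peak 18: d1:18  d2:12  d3:8  d4:3  d5:0.
Shift A3→3, A4→2, A5→5.
Schedule A1@1, A2@1, A3@3, A4@2, A5@5, A6@1: d1:9  d2:8  d3:8  d4:8  d5:8 — peak 9.
Total mover-days = 41 over 5 days ⇒ peak ≥ ⌈41/5⌉ = 9, so 9 is optimal.

9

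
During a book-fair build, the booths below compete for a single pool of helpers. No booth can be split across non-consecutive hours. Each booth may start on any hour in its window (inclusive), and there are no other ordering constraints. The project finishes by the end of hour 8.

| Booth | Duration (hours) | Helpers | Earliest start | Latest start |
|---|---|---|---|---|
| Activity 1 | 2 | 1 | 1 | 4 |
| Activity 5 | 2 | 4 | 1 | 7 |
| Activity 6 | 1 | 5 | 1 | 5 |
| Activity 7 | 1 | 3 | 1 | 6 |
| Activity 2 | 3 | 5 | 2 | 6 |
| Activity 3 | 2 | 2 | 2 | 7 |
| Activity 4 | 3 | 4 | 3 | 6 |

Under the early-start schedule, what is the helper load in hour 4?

9

At early start, hour 4 has: Activity 2, Activity 4.
Demand: 5 + 4 = 9.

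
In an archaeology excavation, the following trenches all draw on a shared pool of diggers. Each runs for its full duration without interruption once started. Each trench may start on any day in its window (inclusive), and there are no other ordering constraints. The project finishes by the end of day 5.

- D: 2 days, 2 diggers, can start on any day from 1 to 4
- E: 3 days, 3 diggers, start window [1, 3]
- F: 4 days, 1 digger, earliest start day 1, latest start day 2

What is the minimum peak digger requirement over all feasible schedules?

Early-start (D@1, E@1, F@1) gives peak 6: d1:6  d2:6  d3:4  d4:1  d5:0.
Shift E→3.
Schedule D@1, E@3, F@1: d1:3  d2:3  d3:4  d4:4  d5:3 — peak 4.
Total digger-days = 17 over 5 days ⇒ peak ≥ ⌈17/5⌉ = 4, so 4 is optimal.

4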